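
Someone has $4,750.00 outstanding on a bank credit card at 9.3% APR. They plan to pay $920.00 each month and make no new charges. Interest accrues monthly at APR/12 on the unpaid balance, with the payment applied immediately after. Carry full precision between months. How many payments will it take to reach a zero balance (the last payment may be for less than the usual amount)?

6 months

Monthly rate r = 9.3%/12 = 0.775% = 0.00775.
Recurrence: B ← B·(1+r) − $920.00.
Month 1: interest $36.81; balance after payment $3,866.81.
Month 2: interest $29.97; balance after payment $2,976.78.
Month 3: interest $23.07; balance after payment $2,079.85.
Month 4: interest $16.12; balance after payment $1,175.97.
Month 5: interest $9.11; balance after payment $265.08.
Month 6: interest $2.05; balance after payment $0.00.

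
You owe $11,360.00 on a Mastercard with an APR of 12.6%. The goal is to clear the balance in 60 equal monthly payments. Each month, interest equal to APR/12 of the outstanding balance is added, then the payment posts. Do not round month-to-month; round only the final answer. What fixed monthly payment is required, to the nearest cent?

Monthly rate r = 12.6%/12 = 1.05% = 0.0105.
Level-payment amortization: P = B₀·r / (1 − (1+r)^(−n)) = 11360.00·0.0105 / (1 − 1.0105^(−60)).
Denominator 1 − (1+r)^(−60) = 0.46565601.
P = 119.28 / 0.46565601 ≈ 256.15.

$256.15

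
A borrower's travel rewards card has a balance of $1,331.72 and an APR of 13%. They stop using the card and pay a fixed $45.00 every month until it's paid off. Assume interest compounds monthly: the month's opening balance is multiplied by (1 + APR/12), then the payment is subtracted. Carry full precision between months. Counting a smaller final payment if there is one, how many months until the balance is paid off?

36 payments

Monthly rate r = 13%/12 = 1.08333% = 0.0108333.
Recurrence: B ← B·(1+r) − $45.00.
Month 1: interest $14.43; balance after payment $1,301.15.
Month 2: interest $14.10; balance after payment $1,270.24.
Closed form: n = −ln(1 − rB₀/P)/ln(1+r) = −ln(0.6794)/ln(1.01083) ≈ 35.874, so the balance reaches zero during payment 36.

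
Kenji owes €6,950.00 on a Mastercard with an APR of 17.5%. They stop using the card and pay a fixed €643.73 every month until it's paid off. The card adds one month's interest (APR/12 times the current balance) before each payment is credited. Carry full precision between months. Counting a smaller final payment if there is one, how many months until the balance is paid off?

Monthly rate r = 17.5%/12 = 1.45833% = 0.0145833.
Recurrence: B ← B·(1+r) − €643.73.
Month 1: interest €101.35; balance after payment €6,407.62.
Month 2: interest €93.44; balance after payment €5,857.34.
Closed form: n = −ln(1 − rB₀/P)/ln(1+r) = −ln(0.84255)/ln(1.01458) ≈ 11.833, so the balance reaches zero during payment 12.

12 payments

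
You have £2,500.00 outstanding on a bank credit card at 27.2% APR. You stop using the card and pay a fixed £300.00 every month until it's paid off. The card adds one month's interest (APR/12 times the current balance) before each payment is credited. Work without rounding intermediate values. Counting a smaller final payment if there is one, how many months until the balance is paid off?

10 payments

Monthly rate r = 27.2%/12 = 2.26667% = 0.0226667.
Recurrence: B ← B·(1+r) − £300.00.
Month 1: interest £56.67; balance after payment £2,256.67.
Month 2: interest £51.15; balance after payment £2,007.82.
Closed form: n = −ln(1 − rB₀/P)/ln(1+r) = −ln(0.81111)/ln(1.02267) ≈ 9.340, so the balance reaches zero during payment 10.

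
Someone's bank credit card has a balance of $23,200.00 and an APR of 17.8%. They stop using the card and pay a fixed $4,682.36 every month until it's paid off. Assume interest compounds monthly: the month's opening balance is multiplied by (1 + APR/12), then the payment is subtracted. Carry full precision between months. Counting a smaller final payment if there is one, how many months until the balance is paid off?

Monthly rate r = 17.8%/12 = 1.48333% = 0.0148333.
Recurrence: B ← B·(1+r) − $4,682.36.
Month 1: interest $344.13; balance after payment $18,861.77.
Month 2: interest $279.78; balance after payment $14,459.20.
Month 3: interest $214.48; balance after payment $9,991.31.
Month 4: interest $148.20; balance after payment $5,457.16.
Month 5: interest $80.95; balance after payment $855.75.
Month 6: interest $12.69; balance after payment $0.00.

6 months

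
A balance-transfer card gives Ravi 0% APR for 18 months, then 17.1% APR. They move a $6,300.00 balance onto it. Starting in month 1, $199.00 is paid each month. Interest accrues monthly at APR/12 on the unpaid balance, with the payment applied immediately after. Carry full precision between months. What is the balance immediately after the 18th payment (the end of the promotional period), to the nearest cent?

Promo months 1–18 at r₀ = 0%/12 = 0; months 19+ at r₁ = 17.1%/12 = 0.01425.
After month 18 (no interest yet): B = $6,300.00 − 18·$199.00 = $2,718.00.

$2,718.00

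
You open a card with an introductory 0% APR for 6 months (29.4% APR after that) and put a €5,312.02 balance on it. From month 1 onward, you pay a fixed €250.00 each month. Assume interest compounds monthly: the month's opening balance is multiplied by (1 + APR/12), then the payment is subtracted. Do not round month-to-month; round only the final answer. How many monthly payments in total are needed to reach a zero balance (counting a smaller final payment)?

26 months

Promo months 1–6 at r₀ = 0%/12 = 0; months 7+ at r₁ = 29.4%/12 = 0.0245.
After month 6 (no interest yet): B = €5,312.02 − 6·€250.00 = €3,812.02.
Then at r₁ with €250.00/mo: n₂ = −ln(1 − r₁·B/P)/ln(1+r₁) ≈ 19.32 → 20 more payments.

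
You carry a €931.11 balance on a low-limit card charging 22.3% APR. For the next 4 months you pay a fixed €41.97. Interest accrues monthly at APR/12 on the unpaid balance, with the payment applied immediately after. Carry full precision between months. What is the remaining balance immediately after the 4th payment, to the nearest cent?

€829.66

Monthly rate r = 22.3%/12 = 1.85833% = 0.0185833.
Each month: B ← B·(1+r) − €41.97.
Month 1: interest €17.30; balance after payment €906.44.
Month 2: interest €16.84; balance after payment €881.32.
Month 3: interest €16.38; balance after payment €855.73.
Month 4: interest €15.90; balance after payment €829.66.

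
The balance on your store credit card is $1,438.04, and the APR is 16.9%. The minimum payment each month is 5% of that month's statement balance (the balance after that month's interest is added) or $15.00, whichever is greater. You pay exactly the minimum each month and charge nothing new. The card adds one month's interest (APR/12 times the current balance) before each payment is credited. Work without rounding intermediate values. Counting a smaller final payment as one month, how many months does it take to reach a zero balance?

Monthly rate r = 16.9%/12 = 1.40833% = 0.0140833.
While 5% of the post-interest balance exceeds $15.00, each month B ← (B·(1+r))·(1 − 0.05), i.e. B shrinks by the factor (1+r)·0.95 = 0.96338.
This holds for months 1–43. Entering month 44 the balance is $289.10; 5% of the post-interest balance is now below $15.00, so the flat $15.00 minimum applies from here.
From month 44 a fixed $15.00 at rate r clears $289.10 in 23 more payments. Total: 43 + 23 = 66 months.

66 months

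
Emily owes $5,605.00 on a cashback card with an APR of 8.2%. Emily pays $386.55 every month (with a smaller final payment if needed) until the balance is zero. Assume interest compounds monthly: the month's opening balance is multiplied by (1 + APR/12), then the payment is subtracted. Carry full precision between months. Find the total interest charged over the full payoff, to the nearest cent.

Monthly rate r = 8.2%/12 = 0.683333% = 0.00683333.
Payoff takes n = ⌈−ln(1 − rB₀/P)/ln(1+r)⌉ = ⌈15.322⌉ = 16 payments; the last is $124.69.
Total paid = 15·$386.55 + $124.69 = $5,922.94.
Total interest = total paid − principal = $5,922.94 − $5,605.00 = $317.94.

$317.94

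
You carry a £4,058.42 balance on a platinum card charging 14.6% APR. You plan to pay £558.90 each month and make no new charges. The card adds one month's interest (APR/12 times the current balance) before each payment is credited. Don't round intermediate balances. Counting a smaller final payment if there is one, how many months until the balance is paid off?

Monthly rate r = 14.6%/12 = 1.21667% = 0.0121667.
Recurrence: B ← B·(1+r) − £558.90.
Month 1: interest £49.38; balance after payment £3,548.90.
Month 2: interest £43.18; balance after payment £3,033.18.
Closed form: n = −ln(1 − rB₀/P)/ln(1+r) = −ln(0.91165)/ln(1.01217) ≈ 7.649, so the balance reaches zero during payment 8.

8 months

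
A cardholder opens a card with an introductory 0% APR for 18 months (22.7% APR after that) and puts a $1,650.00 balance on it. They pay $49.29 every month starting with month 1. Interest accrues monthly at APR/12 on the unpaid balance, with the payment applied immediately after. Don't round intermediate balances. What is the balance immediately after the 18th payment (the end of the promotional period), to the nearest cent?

$762.78

Promo months 1–18 at r₀ = 0%/12 = 0; months 19+ at r₁ = 22.7%/12 = 0.0189167.
After month 18 (no interest yet): B = $1,650.00 − 18·$49.29 = $762.78.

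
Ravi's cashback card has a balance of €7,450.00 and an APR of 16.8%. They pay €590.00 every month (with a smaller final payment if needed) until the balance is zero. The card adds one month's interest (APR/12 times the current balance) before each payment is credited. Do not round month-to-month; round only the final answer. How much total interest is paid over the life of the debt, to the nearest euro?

Monthly rate r = 16.8%/12 = 1.4% = 0.014.
Payoff takes n = ⌈−ln(1 − rB₀/P)/ln(1+r)⌉ = ⌈13.992⌉ = 14 payments; the last is €585.39.
Total paid = 13·€590.00 + €585.39 = €8,255.39.
Total interest = total paid − principal = €8,255.39 − €7,450.00 = €805.39.

€805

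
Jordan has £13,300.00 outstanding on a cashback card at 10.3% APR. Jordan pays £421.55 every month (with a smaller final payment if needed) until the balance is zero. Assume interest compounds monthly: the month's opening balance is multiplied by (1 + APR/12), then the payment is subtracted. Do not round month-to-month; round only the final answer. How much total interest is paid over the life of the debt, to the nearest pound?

Monthly rate r = 10.3%/12 = 0.858333% = 0.00858333.
Payoff takes n = ⌈−ln(1 − rB₀/P)/ln(1+r)⌉ = ⌈36.952⌉ = 37 payments; the last is £401.29.
Total paid = 36·£421.55 + £401.29 = £15,577.09.
Total interest = total paid − principal = £15,577.09 − £13,300.00 = £2,277.09.

£2,277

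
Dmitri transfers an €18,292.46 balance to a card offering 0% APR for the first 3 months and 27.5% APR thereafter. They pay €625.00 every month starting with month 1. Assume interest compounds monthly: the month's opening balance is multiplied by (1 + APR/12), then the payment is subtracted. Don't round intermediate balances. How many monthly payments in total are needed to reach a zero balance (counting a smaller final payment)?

Promo months 1–3 at r₀ = 0%/12 = 0; months 4+ at r₁ = 27.5%/12 = 0.0229167.
After month 3 (no interest yet): B = €18,292.46 − 3·€625.00 = €16,417.46.
Then at r₁ with €625.00/mo: n₂ = −ln(1 − r₁·B/P)/ln(1+r₁) ≈ 40.66 → 41 more payments.

44 months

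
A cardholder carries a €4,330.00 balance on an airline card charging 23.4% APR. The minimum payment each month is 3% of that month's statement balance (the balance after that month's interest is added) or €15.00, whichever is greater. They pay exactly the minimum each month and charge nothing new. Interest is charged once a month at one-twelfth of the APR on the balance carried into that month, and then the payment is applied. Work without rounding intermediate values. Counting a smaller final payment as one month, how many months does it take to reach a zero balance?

Monthly rate r = 23.4%/12 = 1.95% = 0.0195.
While 3% of the post-interest balance exceeds €15.00, each month B ← (B·(1+r))·(1 − 0.03), i.e. B shrinks by the factor (1+r)·0.97 = 0.98891.
This holds for months 1–196. Entering month 197 the balance is €487.13; 3% of the post-interest balance is now below €15.00, so the flat €15.00 minimum applies from here.
From month 197 a fixed €15.00 at rate r clears €487.13 in 52 more payments. Total: 196 + 52 = 248 months.

248 months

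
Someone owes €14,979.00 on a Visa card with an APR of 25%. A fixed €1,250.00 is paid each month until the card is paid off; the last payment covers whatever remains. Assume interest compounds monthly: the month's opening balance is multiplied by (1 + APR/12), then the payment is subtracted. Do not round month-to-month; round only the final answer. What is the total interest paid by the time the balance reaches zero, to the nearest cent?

€2,433.67

Monthly rate r = 25%/12 = 2.08333% = 0.0208333.
Payoff takes n = ⌈−ln(1 − rB₀/P)/ln(1+r)⌉ = ⌈13.929⌉ = 14 payments; the last is €1,162.67.
Total paid = 13·€1,250.00 + €1,162.67 = €17,412.67.
Total interest = total paid − principal = €17,412.67 − €14,979.00 = €2,433.67.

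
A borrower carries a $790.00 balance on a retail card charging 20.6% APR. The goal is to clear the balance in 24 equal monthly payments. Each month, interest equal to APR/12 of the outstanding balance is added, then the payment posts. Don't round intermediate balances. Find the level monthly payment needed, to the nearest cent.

$40.44

Monthly rate r = 20.6%/12 = 1.71667% = 0.0171667.
Level-payment amortization: P = B₀·r / (1 − (1+r)^(−n)) = 790.00·0.0171667 / (1 − 1.01717^(−24)).
Denominator 1 − (1+r)^(−24) = 0.335355936.
P = 13.5617 / 0.335355936 ≈ 40.44.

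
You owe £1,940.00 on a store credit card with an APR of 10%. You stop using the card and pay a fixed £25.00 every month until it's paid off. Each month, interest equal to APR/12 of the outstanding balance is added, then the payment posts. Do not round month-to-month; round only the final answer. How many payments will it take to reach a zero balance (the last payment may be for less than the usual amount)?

126 payments

Monthly rate r = 10%/12 = 0.833333% = 0.00833333.
Recurrence: B ← B·(1+r) − £25.00.
Month 1: interest £16.17; balance after payment £1,931.17.
Month 2: interest £16.09; balance after payment £1,922.26.
Closed form: n = −ln(1 − rB₀/P)/ln(1+r) = −ln(0.35333)/ln(1.00833) ≈ 125.361, so the balance reaches zero during payment 126.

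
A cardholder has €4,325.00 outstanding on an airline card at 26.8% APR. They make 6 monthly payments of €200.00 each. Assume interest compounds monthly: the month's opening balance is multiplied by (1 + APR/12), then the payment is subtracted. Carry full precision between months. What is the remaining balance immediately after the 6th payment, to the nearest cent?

€3,668.86

Monthly rate r = 26.8%/12 = 2.23333% = 0.0223333.
Each month: B ← B·(1+r) − €200.00.
Month 1: interest €96.59; balance after payment €4,221.59.
Month 2: interest €94.28; balance after payment €4,115.87.
Month 3: interest €91.92; balance after payment €4,007.80.
Month 4: interest €89.51; balance after payment €3,897.30.
Month 5: interest €87.04; balance after payment €3,784.34.
Month 6: interest €84.52; balance after payment €3,668.86.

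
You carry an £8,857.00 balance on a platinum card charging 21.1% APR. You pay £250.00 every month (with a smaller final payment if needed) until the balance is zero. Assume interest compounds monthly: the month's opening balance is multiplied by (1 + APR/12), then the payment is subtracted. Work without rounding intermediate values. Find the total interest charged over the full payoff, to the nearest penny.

£5,132.29

Monthly rate r = 21.1%/12 = 1.75833% = 0.0175833.
Payoff takes n = ⌈−ln(1 − rB₀/P)/ln(1+r)⌉ = ⌈55.957⌉ = 56 payments; the last is £239.29.
Total paid = 55·£250.00 + £239.29 = £13,989.29.
Total interest = total paid − principal = £13,989.29 − £8,857.00 = £5,132.29.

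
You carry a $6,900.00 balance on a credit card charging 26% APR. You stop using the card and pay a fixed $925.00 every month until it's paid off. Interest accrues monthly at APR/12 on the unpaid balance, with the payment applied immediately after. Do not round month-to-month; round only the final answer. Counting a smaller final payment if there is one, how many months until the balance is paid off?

Monthly rate r = 26%/12 = 2.16667% = 0.0216667.
Recurrence: B ← B·(1+r) − $925.00.
Month 1: interest $149.50; balance after payment $6,124.50.
Month 2: interest $132.70; balance after payment $5,332.20.
Closed form: n = −ln(1 − rB₀/P)/ln(1+r) = −ln(0.83838)/ln(1.02167) ≈ 8.224, so the balance reaches zero during payment 9.

9 months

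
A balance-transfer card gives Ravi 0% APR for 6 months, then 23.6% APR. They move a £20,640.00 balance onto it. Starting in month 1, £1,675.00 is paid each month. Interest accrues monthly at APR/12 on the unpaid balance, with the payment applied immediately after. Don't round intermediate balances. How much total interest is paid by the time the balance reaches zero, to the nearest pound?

Promo months 1–6 at r₀ = 0%/12 = 0; months 7+ at r₁ = 23.6%/12 = 0.0196667.
After month 6 (no interest yet): B = £20,640.00 − 6·£1,675.00 = £10,590.00.
Then at r₁ with £1,675.00/mo: n₂ = −ln(1 − r₁·B/P)/ln(1+r₁) ≈ 6.82 → 7 more payments.
Total paid = 12·£1,675.00 + £1,371.88 = £21,471.88; interest = £21,471.88 − £20,640.00 = £831.88.

£832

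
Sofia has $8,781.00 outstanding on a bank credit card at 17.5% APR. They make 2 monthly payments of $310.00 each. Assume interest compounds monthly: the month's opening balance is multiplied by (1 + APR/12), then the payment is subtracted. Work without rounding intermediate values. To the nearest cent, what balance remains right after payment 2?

Monthly rate r = 17.5%/12 = 1.45833% = 0.0145833.
Each month: B ← B·(1+r) − $310.00.
Month 1: interest $128.06; balance after payment $8,599.06.
Month 2: interest $125.40; balance after payment $8,414.46.

$8,414.46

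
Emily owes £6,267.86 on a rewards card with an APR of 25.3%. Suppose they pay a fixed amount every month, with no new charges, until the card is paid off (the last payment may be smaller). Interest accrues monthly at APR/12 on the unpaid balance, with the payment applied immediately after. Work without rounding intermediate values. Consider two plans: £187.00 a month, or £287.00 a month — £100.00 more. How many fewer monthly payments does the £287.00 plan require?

Monthly rate r = 25.3%/12 = 2.10833% = 0.0210833.
At £187.00/mo: n = ⌈−ln(1 − rB₀/P)/ln(1+r)⌉ = 59 payments (last £146.76); total interest = total paid − £6,267.86 = £4,724.90.
At £287.00/mo: 30 payments (last £165.08); total interest £2,220.22.
Payments saved = 59 − 30 = 29.

29 fewer payments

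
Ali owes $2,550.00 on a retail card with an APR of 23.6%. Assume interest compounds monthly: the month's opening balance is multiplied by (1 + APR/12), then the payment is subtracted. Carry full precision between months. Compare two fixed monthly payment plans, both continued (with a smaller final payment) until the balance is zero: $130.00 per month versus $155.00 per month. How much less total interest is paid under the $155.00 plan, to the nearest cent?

$142.23

Monthly rate r = 23.6%/12 = 1.96667% = 0.0196667.
At $130.00/mo: n = ⌈−ln(1 − rB₀/P)/ln(1+r)⌉ = 26 payments (last $3.30); total interest = total paid − $2,550.00 = $703.30.
At $155.00/mo: 21 payments (last $11.07); total interest $561.07.
Interest saved = $703.30 − $561.07 = $142.23.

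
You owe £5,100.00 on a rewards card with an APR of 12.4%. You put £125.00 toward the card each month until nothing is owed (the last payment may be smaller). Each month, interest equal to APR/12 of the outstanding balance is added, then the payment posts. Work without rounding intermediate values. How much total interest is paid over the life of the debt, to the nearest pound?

£1,557

Monthly rate r = 12.4%/12 = 1.03333% = 0.0103333.
Payoff takes n = ⌈−ln(1 − rB₀/P)/ln(1+r)⌉ = ⌈53.256⌉ = 54 payments; the last is £32.14.
Total paid = 53·£125.00 + £32.14 = £6,657.14.
Total interest = total paid − principal = £6,657.14 − £5,100.00 = £1,557.14.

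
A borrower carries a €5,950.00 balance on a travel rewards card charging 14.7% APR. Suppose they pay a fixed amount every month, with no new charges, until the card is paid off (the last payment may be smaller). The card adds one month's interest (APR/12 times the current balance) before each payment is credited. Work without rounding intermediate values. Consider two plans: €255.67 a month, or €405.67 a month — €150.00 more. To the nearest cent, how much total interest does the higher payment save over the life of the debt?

Monthly rate r = 14.7%/12 = 1.225% = 0.01225.
At €255.67/mo: n = ⌈−ln(1 − rB₀/P)/ln(1+r)⌉ = 28 payments (last €144.22); total interest = total paid − €5,950.00 = €1,097.31.
At €405.67/mo: 17 payments (last €108.49); total interest €649.21.
Interest saved = €1,097.31 − €649.21 = €448.10.

€448.10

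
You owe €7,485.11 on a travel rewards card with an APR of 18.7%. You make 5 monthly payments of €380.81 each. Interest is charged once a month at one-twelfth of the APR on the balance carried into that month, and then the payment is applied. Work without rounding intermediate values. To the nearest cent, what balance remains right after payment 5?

€6,122.46

Monthly rate r = 18.7%/12 = 1.55833% = 0.0155833.
Each month: B ← B·(1+r) − €380.81.
Month 1: interest €116.64; balance after payment €7,220.94.
Month 2: interest €112.53; balance after payment €6,952.66.
Month 3: interest €108.35; balance after payment €6,680.19.
Month 4: interest €104.10; balance after payment €6,403.48.
Month 5: interest €99.79; balance after payment €6,122.46.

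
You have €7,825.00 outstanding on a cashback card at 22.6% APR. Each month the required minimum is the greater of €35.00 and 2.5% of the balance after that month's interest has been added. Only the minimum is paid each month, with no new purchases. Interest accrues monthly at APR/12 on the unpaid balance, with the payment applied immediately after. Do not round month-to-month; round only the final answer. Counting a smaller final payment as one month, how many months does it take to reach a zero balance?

Monthly rate r = 22.6%/12 = 1.88333% = 0.0188333.
While 2.5% of the post-interest balance exceeds €35.00, each month B ← (B·(1+r))·(1 − 0.025), i.e. B shrinks by the factor (1+r)·0.975 = 0.99336.
This holds for months 1–262. Entering month 263 the balance is €1,366.84; 2.5% of the post-interest balance is now below €35.00, so the flat €35.00 minimum applies from here.
From month 263 a fixed €35.00 at rate r clears €1,366.84 in 72 more payments. Total: 262 + 72 = 334 months.

334 months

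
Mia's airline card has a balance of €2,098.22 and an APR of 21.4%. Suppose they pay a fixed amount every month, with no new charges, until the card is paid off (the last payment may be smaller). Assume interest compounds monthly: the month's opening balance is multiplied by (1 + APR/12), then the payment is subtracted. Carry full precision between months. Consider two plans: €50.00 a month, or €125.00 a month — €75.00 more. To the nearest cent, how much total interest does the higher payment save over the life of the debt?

€1,387.15

Monthly rate r = 21.4%/12 = 1.78333% = 0.0178333.
At €50.00/mo: n = ⌈−ln(1 − rB₀/P)/ln(1+r)⌉ = 79 payments (last €2.95); total interest = total paid − €2,098.22 = €1,804.73.
At €125.00/mo: 21 payments (last €15.80); total interest €417.58.
Interest saved = €1,804.73 − €417.58 = €1,387.15.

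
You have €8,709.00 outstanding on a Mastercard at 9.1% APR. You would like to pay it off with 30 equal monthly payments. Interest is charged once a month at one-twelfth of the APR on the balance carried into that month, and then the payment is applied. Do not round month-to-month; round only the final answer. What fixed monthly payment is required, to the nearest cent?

Monthly rate r = 9.1%/12 = 0.758333% = 0.00758333.
Level-payment amortization: P = B₀·r / (1 − (1+r)^(−n)) = 8709.00·0.00758333 / (1 − 1.00758^(−30)).
Denominator 1 − (1+r)^(−30) = 0.202793655.
P = 66.0433 / 0.202793655 ≈ 325.67.

€325.67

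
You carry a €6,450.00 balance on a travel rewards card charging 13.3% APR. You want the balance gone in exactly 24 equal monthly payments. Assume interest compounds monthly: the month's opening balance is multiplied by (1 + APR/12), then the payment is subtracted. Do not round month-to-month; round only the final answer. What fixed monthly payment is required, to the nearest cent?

Monthly rate r = 13.3%/12 = 1.10833% = 0.0110833.
Level-payment amortization: P = B₀·r / (1 − (1+r)^(−n)) = 6450.00·0.0110833 / (1 − 1.01108^(−24)).
Denominator 1 − (1+r)^(−24) = 0.232438536.
P = 71.4875 / 0.232438536 ≈ 307.55.

€307.55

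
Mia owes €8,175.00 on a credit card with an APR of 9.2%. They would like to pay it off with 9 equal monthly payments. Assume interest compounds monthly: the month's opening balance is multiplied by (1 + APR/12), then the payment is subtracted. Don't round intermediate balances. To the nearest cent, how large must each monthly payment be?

€943.51

Monthly rate r = 9.2%/12 = 0.766667% = 0.00766667.
Level-payment amortization: P = B₀·r / (1 − (1+r)^(−n)) = 8175.00·0.00766667 / (1 − 1.00767^(−9)).
Denominator 1 − (1+r)^(−9) = 0.0664276772.
P = 62.675 / 0.0664276772 ≈ 943.51.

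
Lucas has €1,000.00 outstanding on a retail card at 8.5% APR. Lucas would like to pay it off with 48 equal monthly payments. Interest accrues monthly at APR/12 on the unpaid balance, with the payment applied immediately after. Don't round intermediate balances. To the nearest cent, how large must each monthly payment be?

Monthly rate r = 8.5%/12 = 0.708333% = 0.00708333.
Level-payment amortization: P = B₀·r / (1 − (1+r)^(−n)) = 1000.00·0.00708333 / (1 − 1.00708^(−48)).
Denominator 1 − (1+r)^(−48) = 0.287376102.
P = 7.08333 / 0.287376102 ≈ 24.65.

€24.65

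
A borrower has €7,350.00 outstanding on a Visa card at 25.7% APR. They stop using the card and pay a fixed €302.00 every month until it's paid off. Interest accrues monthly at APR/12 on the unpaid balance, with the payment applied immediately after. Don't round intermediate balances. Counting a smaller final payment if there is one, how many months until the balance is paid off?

Monthly rate r = 25.7%/12 = 2.14167% = 0.0214167.
Recurrence: B ← B·(1+r) − €302.00.
Month 1: interest €157.41; balance after payment €7,205.41.
Month 2: interest €154.32; balance after payment €7,057.73.
Closed form: n = −ln(1 − rB₀/P)/ln(1+r) = −ln(0.47877)/ln(1.02142) ≈ 34.758, so the balance reaches zero during payment 35.

35 months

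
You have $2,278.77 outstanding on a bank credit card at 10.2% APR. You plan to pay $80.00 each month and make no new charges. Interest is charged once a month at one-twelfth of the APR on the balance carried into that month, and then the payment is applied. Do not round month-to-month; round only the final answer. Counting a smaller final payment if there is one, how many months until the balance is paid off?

33 months

Monthly rate r = 10.2%/12 = 0.85% = 0.0085.
Recurrence: B ← B·(1+r) − $80.00.
Month 1: interest $19.37; balance after payment $2,218.14.
Month 2: interest $18.85; balance after payment $2,156.99.
Closed form: n = −ln(1 − rB₀/P)/ln(1+r) = −ln(0.75788)/ln(1.0085) ≈ 32.754, so the balance reaches zero during payment 33.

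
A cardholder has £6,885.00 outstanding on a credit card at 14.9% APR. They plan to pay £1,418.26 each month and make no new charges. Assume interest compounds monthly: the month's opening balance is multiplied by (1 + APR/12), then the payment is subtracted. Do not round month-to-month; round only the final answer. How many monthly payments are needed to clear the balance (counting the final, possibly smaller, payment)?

6 months

Monthly rate r = 14.9%/12 = 1.24167% = 0.0124167.
Recurrence: B ← B·(1+r) − £1,418.26.
Month 1: interest £85.49; balance after payment £5,552.23.
Month 2: interest £68.94; balance after payment £4,202.91.
Month 3: interest £52.19; balance after payment £2,836.84.
Month 4: interest £35.22; balance after payment £1,453.80.
Month 5: interest £18.05; balance after payment £53.59.
Month 6: interest £0.67; balance after payment £0.00.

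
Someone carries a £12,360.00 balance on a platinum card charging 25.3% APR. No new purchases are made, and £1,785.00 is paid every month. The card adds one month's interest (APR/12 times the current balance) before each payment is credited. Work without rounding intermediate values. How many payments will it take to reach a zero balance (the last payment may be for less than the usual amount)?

Monthly rate r = 25.3%/12 = 2.10833% = 0.0210833.
Recurrence: B ← B·(1+r) − £1,785.00.
Month 1: interest £260.59; balance after payment £10,835.59.
Month 2: interest £228.45; balance after payment £9,279.04.
Closed form: n = −ln(1 − rB₀/P)/ln(1+r) = −ln(0.85401)/ln(1.02108) ≈ 7.564, so the balance reaches zero during payment 8.

8 payments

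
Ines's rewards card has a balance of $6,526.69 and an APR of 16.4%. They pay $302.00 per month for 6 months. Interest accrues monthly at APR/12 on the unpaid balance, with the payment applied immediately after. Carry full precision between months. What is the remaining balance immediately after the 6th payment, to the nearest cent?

Monthly rate r = 16.4%/12 = 1.36667% = 0.0136667.
Each month: B ← B·(1+r) − $302.00.
Month 1: interest $89.20; balance after payment $6,313.89.
Month 2: interest $86.29; balance after payment $6,098.18.
Month 3: interest $83.34; balance after payment $5,879.52.
Month 4: interest $80.35; balance after payment $5,657.87.
Month 5: interest $77.32; balance after payment $5,433.20.
Month 6: interest $74.25; balance after payment $5,205.45.

$5,205.45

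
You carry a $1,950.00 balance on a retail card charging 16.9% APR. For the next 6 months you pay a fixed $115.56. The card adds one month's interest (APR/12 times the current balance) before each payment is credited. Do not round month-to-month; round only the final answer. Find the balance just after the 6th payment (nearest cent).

Monthly rate r = 16.9%/12 = 1.40833% = 0.0140833.
Each month: B ← B·(1+r) − $115.56.
Month 1: interest $27.46; balance after payment $1,861.90.
Month 2: interest $26.22; balance after payment $1,772.56.
Month 3: interest $24.96; balance after payment $1,681.97.
Month 4: interest $23.69; balance after payment $1,590.10.
Month 5: interest $22.39; balance after payment $1,496.93.
Month 6: interest $21.08; balance after payment $1,402.45.

$1,402.45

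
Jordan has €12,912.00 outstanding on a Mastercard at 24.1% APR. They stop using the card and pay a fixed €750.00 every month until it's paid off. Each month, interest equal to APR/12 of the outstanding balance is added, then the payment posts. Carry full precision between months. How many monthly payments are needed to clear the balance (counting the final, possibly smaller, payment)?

Monthly rate r = 24.1%/12 = 2.00833% = 0.0200833.
Recurrence: B ← B·(1+r) − €750.00.
Month 1: interest €259.32; balance after payment €12,421.32.
Month 2: interest €249.46; balance after payment €11,920.78.
Closed form: n = −ln(1 − rB₀/P)/ln(1+r) = −ln(0.65425)/ln(1.02008) ≈ 21.337, so the balance reaches zero during payment 22.

22 months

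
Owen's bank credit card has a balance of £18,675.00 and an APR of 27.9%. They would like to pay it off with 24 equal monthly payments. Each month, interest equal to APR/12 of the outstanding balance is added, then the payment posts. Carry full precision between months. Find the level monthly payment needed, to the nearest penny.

£1,024.09

Monthly rate r = 27.9%/12 = 2.325% = 0.02325.
Level-payment amortization: P = B₀·r / (1 − (1+r)^(−n)) = 18675.00·0.02325 / (1 − 1.02325^(−24)).
Denominator 1 − (1+r)^(−24) = 0.423979526.
P = 434.194 / 0.423979526 ≈ 1024.09.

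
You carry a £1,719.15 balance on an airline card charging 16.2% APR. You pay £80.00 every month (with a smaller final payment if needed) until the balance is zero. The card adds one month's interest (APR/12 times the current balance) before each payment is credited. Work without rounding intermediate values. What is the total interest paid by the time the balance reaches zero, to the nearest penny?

£325.12

Monthly rate r = 16.2%/12 = 1.35% = 0.0135.
Payoff takes n = ⌈−ln(1 − rB₀/P)/ln(1+r)⌉ = ⌈25.552⌉ = 26 payments; the last is £44.27.
Total paid = 25·£80.00 + £44.27 = £2,044.27.
Total interest = total paid − principal = £2,044.27 − £1,719.15 = £325.12.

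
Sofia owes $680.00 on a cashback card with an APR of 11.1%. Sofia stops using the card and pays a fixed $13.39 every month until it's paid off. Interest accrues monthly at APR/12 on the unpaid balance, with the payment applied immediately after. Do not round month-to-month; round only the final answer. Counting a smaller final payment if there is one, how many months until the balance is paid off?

69 months

Monthly rate r = 11.1%/12 = 0.925% = 0.00925.
Recurrence: B ← B·(1+r) − $13.39.
Month 1: interest $6.29; balance after payment $672.90.
Month 2: interest $6.22; balance after payment $665.73.
Closed form: n = −ln(1 − rB₀/P)/ln(1+r) = −ln(0.53025)/ln(1.00925) ≈ 68.902, so the balance reaches zero during payment 69.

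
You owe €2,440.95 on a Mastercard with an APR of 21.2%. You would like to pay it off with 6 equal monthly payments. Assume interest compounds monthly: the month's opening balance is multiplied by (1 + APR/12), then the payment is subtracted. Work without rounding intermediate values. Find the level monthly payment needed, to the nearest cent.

Monthly rate r = 21.2%/12 = 1.76667% = 0.0176667.
Level-payment amortization: P = B₀·r / (1 − (1+r)^(−n)) = 2440.95·0.0176667 / (1 − 1.01767^(−6)).
Denominator 1 − (1+r)^(−6) = 0.0997425946.
P = 43.1234 / 0.0997425946 ≈ 432.35.

€432.35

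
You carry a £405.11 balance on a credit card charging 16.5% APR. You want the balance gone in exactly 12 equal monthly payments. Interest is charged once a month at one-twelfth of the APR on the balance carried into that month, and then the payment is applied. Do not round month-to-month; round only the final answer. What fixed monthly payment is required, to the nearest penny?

£36.85

Monthly rate r = 16.5%/12 = 1.375% = 0.01375.
Level-payment amortization: P = B₀·r / (1 − (1+r)^(−n)) = 405.11·0.01375 / (1 − 1.01375^(−12)).
Denominator 1 − (1+r)^(−12) = 0.151152657.
P = 5.57026 / 0.151152657 ≈ 36.85.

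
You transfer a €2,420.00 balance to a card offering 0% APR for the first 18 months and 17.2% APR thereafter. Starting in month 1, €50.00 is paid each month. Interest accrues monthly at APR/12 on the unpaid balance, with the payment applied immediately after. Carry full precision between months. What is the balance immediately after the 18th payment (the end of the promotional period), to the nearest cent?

€1,520.00

Promo months 1–18 at r₀ = 0%/12 = 0; months 19+ at r₁ = 17.2%/12 = 0.0143333.
After month 18 (no interest yet): B = €2,420.00 − 18·€50.00 = €1,520.00.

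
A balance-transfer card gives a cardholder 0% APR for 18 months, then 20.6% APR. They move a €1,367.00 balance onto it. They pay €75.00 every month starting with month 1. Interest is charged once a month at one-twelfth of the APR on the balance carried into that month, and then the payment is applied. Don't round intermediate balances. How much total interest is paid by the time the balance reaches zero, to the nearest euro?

€0

Promo months 1–18 at r₀ = 0%/12 = 0; months 19+ at r₁ = 20.6%/12 = 0.0171667.
After month 18 (no interest yet): B = €1,367.00 − 18·€75.00 = €17.00.
Then at r₁ with €75.00/mo: n₂ = −ln(1 − r₁·B/P)/ln(1+r₁) ≈ 0.23 → 1 more payments.
Total paid = 18·€75.00 + €17.29 = €1,367.29; interest = €1,367.29 − €1,367.00 = €0.29.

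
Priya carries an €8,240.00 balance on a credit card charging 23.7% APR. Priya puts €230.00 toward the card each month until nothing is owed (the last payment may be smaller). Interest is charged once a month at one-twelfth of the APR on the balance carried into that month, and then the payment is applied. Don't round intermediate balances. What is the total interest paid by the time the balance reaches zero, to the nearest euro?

€6,220

Monthly rate r = 23.7%/12 = 1.975% = 0.01975.
Payoff takes n = ⌈−ln(1 − rB₀/P)/ln(1+r)⌉ = ⌈62.867⌉ = 63 payments; the last is €199.58.
Total paid = 62·€230.00 + €199.58 = €14,459.58.
Total interest = total paid − principal = €14,459.58 − €8,240.00 = €6,219.58.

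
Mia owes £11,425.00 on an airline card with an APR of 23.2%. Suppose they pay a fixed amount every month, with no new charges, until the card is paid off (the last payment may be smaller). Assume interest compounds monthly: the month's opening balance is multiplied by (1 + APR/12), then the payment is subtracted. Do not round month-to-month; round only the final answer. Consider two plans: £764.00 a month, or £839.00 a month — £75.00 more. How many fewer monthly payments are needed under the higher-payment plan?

2 fewer payments

Monthly rate r = 23.2%/12 = 1.93333% = 0.0193333.
At £764.00/mo: n = ⌈−ln(1 − rB₀/P)/ln(1+r)⌉ = 18 payments (last £628.02); total interest = total paid − £11,425.00 = £2,191.02.
At £839.00/mo: 16 payments (last £802.20); total interest £1,962.20.
Payments saved = 18 − 16 = 2.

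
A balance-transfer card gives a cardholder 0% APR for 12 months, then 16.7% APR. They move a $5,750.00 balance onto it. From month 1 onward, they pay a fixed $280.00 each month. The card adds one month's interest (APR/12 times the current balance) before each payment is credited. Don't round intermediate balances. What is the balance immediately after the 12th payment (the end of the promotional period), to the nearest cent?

Promo months 1–12 at r₀ = 0%/12 = 0; months 13+ at r₁ = 16.7%/12 = 0.0139167.
After month 12 (no interest yet): B = $5,750.00 − 12·$280.00 = $2,390.00.

$2,390.00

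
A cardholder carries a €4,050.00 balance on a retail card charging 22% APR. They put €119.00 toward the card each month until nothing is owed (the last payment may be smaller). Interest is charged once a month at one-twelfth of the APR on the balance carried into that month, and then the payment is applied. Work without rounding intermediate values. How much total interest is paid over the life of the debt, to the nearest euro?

€2,356

Monthly rate r = 22%/12 = 1.83333% = 0.0183333.
Payoff takes n = ⌈−ln(1 − rB₀/P)/ln(1+r)⌉ = ⌈53.835⌉ = 54 payments; the last is €99.48.
Total paid = 53·€119.00 + €99.48 = €6,406.48.
Total interest = total paid − principal = €6,406.48 − €4,050.00 = €2,356.48.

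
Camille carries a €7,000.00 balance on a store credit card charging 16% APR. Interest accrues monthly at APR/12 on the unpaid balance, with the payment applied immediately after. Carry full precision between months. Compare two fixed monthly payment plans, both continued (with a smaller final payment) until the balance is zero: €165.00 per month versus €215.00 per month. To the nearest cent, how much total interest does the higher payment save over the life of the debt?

Monthly rate r = 16%/12 = 1.33333% = 0.0133333.
At €165.00/mo: n = ⌈−ln(1 − rB₀/P)/ln(1+r)⌉ = 63 payments (last €158.45); total interest = total paid − €7,000.00 = €3,388.45.
At €215.00/mo: 43 payments (last €211.91); total interest €2,241.91.
Interest saved = €3,388.45 − €2,241.91 = €1,146.54.

€1,146.54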